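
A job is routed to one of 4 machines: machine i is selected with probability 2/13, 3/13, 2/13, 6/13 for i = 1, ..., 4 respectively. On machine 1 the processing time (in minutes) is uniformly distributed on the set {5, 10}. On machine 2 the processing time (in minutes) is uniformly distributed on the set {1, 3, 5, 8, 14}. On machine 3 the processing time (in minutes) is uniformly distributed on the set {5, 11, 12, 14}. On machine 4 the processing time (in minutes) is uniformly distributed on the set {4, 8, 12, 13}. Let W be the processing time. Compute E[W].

E[W | machine 1] = (5+10)/2 = 15/2.
E[W | machine 2] = (1+3+5+8+14)/5 = 31/5.
E[W | machine 3] = (5+11+12+14)/4 = 21/2.
E[W | machine 4] = (4+8+12+13)/4 = 37/4.
By the law of total expectation,
E[W] = (2/13)·(15/2) + (3/13)·(31/5) + (2/13)·(21/2) + (6/13)·(37/4) = 1101/130.

1101/130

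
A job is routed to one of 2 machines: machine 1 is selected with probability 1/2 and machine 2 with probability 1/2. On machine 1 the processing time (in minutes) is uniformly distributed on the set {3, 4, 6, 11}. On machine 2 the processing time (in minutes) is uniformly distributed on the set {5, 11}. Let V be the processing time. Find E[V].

7

E[V | machine 1] = (3+4+6+11)/4 = 6.
E[V | machine 2] = (5+11)/2 = 8.
E[V] = (1/2)·(6) + (1/2)·(8) = 7.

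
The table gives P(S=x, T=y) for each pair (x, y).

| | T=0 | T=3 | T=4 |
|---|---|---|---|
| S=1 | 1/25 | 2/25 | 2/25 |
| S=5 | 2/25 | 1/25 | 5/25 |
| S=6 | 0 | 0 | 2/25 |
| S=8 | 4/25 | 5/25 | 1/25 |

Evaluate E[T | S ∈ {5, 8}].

7/3

P(S ∈ {5, 8}) = 18/25.
Σ T·P over the event = 0·(2/25) + 3·(1/25) + 4·(5/25) + 0·(4/25) + 3·(5/25) + 4·(1/25) = 42/25.
E[T | S ∈ {5, 8}] = (42/25) / (18/25) = 7/3.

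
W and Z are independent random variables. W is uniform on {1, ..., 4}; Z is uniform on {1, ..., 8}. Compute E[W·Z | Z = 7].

P(Z = 7) = 1/8.
Summing WZ·P(x,y) over outcomes with Z = 7 gives 35/16.
E[W·Z | Z = 7] = (35/16) / (1/8) = 35/2.

35/2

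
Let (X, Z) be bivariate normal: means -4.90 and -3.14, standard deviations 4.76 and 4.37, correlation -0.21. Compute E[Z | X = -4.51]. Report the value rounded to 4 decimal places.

-3.2152

For a bivariate normal, E[Z | X=x] = μ_Z + ρ·(σ_Z/σ_X)·(x − μ_X).
E[Z | X=-4.51] = -3.14 + (-0.21)·(4.37/4.76)·(-4.51 − (-4.90)) = -3.14 + (-0.19279)·(0.39) = -3.2152.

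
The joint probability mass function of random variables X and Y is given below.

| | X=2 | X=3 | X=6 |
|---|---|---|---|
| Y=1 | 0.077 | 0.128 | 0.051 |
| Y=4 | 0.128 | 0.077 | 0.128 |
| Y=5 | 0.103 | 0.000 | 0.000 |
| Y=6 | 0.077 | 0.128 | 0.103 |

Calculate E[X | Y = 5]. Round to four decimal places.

2.0000

P(Y = 5) = 0.103.
Σ X·P over the event = 2·(0.103) = 0.206.
E[X | Y = 5] = (0.206) / (0.103) = 2.0000.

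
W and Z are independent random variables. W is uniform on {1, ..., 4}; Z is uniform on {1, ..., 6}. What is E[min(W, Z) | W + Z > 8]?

11/3

Outcomes with W + Z > 8: (3,6), (4,5), (4,6), each with probability 1/24.
E[min(W, Z) | W + Z > 8] = (3 + 4 + 4) / 3 = 11/3.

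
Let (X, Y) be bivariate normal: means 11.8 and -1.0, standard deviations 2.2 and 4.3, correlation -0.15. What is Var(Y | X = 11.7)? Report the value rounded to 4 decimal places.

For a bivariate normal, Var(Y | X=x) = σ_Y²(1 − ρ²).
Var(Y | X=11.7) = (4.3)²·(1 − (-0.15)²) = 18.49·0.9775 = 18.0740.

18.0740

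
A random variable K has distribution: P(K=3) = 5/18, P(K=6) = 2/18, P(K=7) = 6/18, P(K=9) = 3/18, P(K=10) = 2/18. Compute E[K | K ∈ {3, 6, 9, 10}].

37/6

P(K ∈ {3, 6, 9, 10}) = 2/3.
Σ over the event: 3·5/18 + 6·1/9 + 9·1/6 + 10·1/9 = 37/9.
E[K | K ∈ {3, 6, 9, 10}] = (37/9) / (2/3) = 37/6.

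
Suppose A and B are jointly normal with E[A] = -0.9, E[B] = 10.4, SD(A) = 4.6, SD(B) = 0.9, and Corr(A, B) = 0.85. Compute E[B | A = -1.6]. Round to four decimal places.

10.2836

The regression of B on A has slope ρ·σ_B/σ_A and passes through (μ_A, μ_B).
E[B | A=-1.6] = 10.4 + (0.85)·(0.9/4.6)·(-1.6 − (-0.9)) = 10.4 + (0.1663)·(-0.7) = 10.2836.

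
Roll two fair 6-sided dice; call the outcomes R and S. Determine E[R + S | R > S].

P(R > S) = 5/12.
Summing (R+S)·P(x,y) over outcomes with R > S gives 35/12.
E[R + S | R > S] = (35/12) / (5/12) = 7.

7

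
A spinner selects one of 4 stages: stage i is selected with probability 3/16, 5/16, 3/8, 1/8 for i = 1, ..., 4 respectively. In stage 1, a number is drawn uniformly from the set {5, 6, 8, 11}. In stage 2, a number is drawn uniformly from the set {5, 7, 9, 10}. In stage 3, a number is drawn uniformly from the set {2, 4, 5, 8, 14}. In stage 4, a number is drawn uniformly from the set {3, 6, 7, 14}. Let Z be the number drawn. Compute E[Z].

2317/320

E[Z | stage 1] = (5+6+8+11)/4 = 15/2.
E[Z | stage 2] = (5+7+9+10)/4 = 31/4.
E[Z | stage 3] = (2+4+5+8+14)/5 = 33/5.
E[Z | stage 4] = (3+6+7+14)/4 = 15/2.
E[Z] = (3/16)·(15/2) + (5/16)·(31/4) + (3/8)·(33/5) + (1/8)·(15/2) = 2317/320.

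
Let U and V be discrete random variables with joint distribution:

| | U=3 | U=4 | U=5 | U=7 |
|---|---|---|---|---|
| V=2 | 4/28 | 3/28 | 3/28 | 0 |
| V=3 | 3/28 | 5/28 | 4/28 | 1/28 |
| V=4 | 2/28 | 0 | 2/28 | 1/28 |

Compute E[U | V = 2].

P(V = 2) = 5/14.
Σ U·P over the event = 3·(4/28) + 4·(3/28) + 5·(3/28) = 39/28.
E[U | V = 2] = (39/28) / (5/14) = 39/10.

39/10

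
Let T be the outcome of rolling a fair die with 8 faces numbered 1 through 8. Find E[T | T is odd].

4

Given T is odd, T is equally likely to be any of {1, 3, 5, 7}.
E[T | T is odd] = (1 + 3 + 5 + 7) / 4 = 4.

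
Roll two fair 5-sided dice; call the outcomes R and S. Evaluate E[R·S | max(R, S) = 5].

Outcomes with max(R, S) = 5: (1,5), (2,5), (3,5), (4,5), (5,1), (5,2), (5,3), (5,4), (5,5), each with probability 1/25.
E[R·S | max(R, S) = 5] = (5 + 10 + 15 + 20 + 5 + 10 + 15 + 20 + 25) / 9 = 125/9.

125/9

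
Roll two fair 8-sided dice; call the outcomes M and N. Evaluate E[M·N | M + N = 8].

Outcomes with M + N = 8: (1,7), (2,6), (3,5), (4,4), (5,3), (6,2), (7,1), each with probability 1/64.
E[M·N | M + N = 8] = (7 + 12 + 15 + 16 + 15 + 12 + 7) / 7 = 12.

12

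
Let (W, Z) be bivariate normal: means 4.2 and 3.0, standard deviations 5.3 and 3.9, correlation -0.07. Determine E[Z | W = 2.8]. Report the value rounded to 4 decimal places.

E[Z | W=x] = μ_Z + ρ(σ_Z/σ_W)(x − μ_W) for jointly normal variables.
E[Z | W=2.8] = 3.0 + (-0.07)·(3.9/5.3)·(2.8 − (4.2)) = 3.0 + (-0.051509)·(-1.4) = 3.0721.

3.0721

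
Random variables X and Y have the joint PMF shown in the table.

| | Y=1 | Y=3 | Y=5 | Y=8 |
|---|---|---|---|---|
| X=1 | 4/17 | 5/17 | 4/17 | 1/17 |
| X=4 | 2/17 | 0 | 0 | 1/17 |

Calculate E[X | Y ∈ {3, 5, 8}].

P(Y ∈ {3, 5, 8}) = 11/17.
Σ X·P over the event = 1·(5/17) + 1·(4/17) + 1·(1/17) + 4·(1/17) = 14/17.
E[X | Y ∈ {3, 5, 8}] = (14/17) / (11/17) = 14/11.

14/11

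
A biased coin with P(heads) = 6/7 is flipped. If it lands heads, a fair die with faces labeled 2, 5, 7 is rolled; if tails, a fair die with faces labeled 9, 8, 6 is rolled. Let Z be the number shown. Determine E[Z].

E[Z | heads] = (2+5+7)/3 = 14/3.
E[Z | tails] = (9+8+6)/3 = 23/3.
By the law of total expectation,
E[Z] = (6/7)·(14/3) + (1/7)·(23/3) = 107/21.

107/21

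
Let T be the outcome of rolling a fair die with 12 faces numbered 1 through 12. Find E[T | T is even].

7

Given T is even, T is equally likely to be any of {2, 4, 6, 8, 10, 12}.
E[T | T is even] = (2 + 4 + 6 + 8 + 10 + 12) / 6 = 7.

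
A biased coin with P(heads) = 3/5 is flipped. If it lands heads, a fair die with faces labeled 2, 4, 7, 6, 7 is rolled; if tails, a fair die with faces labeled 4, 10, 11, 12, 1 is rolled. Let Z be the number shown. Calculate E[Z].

154/25

E[Z | heads] = (2+4+7+6+7)/5 = 26/5.
E[Z | tails] = (4+10+11+12+1)/5 = 38/5.
By the law of total expectation,
E[Z] = (3/5)·(26/5) + (2/5)·(38/5) = 154/25.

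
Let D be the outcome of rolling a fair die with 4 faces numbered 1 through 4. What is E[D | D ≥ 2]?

3

Given D ≥ 2, D is equally likely to be any of {2, 3, 4}.
E[D | D ≥ 2] = (2 + 3 + 4) / 3 = 3.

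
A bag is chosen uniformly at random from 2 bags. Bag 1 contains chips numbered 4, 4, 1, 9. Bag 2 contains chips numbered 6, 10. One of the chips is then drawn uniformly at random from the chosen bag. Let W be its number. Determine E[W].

25/4

E[W | bag 1] = (4+4+1+9)/4 = 9/2.
E[W | bag 2] = (6+10)/2 = 8.
By the law of total expectation,
E[W] = (1/2)·(9/2) + (1/2)·(8) = 25/4.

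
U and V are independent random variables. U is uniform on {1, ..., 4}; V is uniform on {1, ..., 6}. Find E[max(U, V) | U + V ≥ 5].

P(U + V ≥ 5) = 3/4.
Summing max(U,V)·P(x,y) over outcomes with U + V ≥ 5 gives 27/8.
E[max(U, V) | U + V ≥ 5] = (27/8) / (3/4) = 9/2.

9/2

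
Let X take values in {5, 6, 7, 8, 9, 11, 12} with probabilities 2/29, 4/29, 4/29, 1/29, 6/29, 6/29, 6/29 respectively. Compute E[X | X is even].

104/11

P(X is even) = 11/29.
Σ over the event: 6·4/29 + 8·1/29 + 12·6/29 = 104/29.
E[X | X is even] = (104/29) / (11/29) = 104/11.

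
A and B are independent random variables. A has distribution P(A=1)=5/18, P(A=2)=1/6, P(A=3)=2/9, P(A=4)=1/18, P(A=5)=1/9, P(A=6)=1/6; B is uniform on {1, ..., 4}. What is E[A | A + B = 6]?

P(A + B = 6) = 5/36.
Summing A·P(x,y) over outcomes with A + B = 6 gives 4/9.
E[A | A + B = 6] = (4/9) / (5/36) = 16/5.

16/5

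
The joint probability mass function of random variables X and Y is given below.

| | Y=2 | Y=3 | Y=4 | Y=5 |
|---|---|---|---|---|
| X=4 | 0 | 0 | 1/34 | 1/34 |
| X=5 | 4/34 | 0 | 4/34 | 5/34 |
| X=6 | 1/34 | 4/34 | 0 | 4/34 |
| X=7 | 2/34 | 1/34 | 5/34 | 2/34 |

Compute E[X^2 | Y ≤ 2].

234/7

P(Y ≤ 2) = 7/34.
Σ X^2·P over the event = 25·(4/34) + 36·(1/34) + 49·(2/34) = 117/17.
E[X^2 | Y ≤ 2] = (117/17) / (7/34) = 234/7.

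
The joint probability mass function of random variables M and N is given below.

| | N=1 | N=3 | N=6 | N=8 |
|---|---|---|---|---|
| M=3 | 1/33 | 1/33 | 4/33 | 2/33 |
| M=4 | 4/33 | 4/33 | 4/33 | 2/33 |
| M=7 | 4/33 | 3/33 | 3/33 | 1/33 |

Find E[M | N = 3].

P(N = 3) = 8/33.
Σ M·P over the event = 3·(1/33) + 4·(4/33) + 7·(3/33) = 40/33.
E[M | N = 3] = (40/33) / (8/33) = 5.

5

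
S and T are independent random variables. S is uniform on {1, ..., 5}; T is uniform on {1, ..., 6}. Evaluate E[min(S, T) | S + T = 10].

9/2

Outcomes with S + T = 10: (4,6), (5,5), each with probability 1/30.
E[min(S, T) | S + T = 10] = (4 + 5) / 2 = 9/2.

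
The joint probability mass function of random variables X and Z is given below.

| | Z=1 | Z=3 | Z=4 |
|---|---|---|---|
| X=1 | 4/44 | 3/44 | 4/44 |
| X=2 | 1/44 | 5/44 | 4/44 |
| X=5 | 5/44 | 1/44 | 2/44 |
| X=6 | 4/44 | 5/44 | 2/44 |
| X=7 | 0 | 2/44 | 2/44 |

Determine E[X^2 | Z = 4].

120/7

P(Z = 4) = 7/22.
Summing X^2·P(X=x,Z=y) over the conditioning event gives 60/11.
E[X^2 | Z = 4] = (60/11) / (7/22) = 120/7.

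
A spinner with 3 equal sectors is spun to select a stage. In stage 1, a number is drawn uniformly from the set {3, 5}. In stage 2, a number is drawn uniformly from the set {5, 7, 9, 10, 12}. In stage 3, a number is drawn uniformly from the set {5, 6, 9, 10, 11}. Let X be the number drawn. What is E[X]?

E[X | stage 1] = (3+5)/2 = 4.
E[X | stage 2] = (5+7+9+10+12)/5 = 43/5.
E[X | stage 3] = (5+6+9+10+11)/5 = 41/5.
E[X] = (1/3)·(4) + (1/3)·(43/5) + (1/3)·(41/5) = 104/15.

104/15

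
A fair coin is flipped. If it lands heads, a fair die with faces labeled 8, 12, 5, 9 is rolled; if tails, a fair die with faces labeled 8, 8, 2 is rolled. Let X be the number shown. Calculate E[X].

29/4

E[X | heads] = (8+12+5+9)/4 = 17/2.
E[X | tails] = (8+8+2)/3 = 6.
By the law of total expectation,
E[X] = (1/2)·(17/2) + (1/2)·(6) = 29/4.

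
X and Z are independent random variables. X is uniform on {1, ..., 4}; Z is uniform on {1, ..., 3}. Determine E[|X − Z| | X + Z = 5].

5/3

P(X + Z = 5) = 1/4.
Summing |X−Z|·P(x,y) over outcomes with X + Z = 5 gives 5/12.
E[|X − Z| | X + Z = 5] = (5/12) / (1/4) = 5/3.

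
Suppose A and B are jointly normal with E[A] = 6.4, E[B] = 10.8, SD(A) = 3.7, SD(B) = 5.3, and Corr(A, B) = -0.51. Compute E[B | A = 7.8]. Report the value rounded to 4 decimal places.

E[B | A=x] = μ_B + ρ(σ_B/σ_A)(x − μ_A) for jointly normal variables.
E[B | A=7.8] = 10.8 + (-0.51)·(5.3/3.7)·(7.8 − (6.4)) = 10.8 + (-0.73054)·(1.4) = 9.7772.

9.7772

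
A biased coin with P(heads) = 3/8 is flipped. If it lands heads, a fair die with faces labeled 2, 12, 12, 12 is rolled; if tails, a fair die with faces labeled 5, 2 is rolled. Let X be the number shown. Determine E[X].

E[X | heads] = (2+12+12+12)/4 = 19/2.
E[X | tails] = (5+2)/2 = 7/2.
E[X] = (3/8)·(19/2) + (5/8)·(7/2) = 23/4.

23/4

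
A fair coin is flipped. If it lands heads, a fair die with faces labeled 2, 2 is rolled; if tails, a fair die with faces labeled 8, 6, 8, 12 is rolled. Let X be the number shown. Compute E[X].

E[X | heads] = (2+2)/2 = 2.
E[X | tails] = (8+6+8+12)/4 = 17/2.
By the law of total expectation,
E[X] = (1/2)·(2) + (1/2)·(17/2) = 21/4.

21/4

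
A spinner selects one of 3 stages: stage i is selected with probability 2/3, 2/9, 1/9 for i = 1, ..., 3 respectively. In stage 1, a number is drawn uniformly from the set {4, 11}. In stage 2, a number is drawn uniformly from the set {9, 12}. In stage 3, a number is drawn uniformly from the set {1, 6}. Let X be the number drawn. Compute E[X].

E[X | stage 1] = (4+11)/2 = 15/2.
E[X | stage 2] = (9+12)/2 = 21/2.
E[X | stage 3] = (1+6)/2 = 7/2.
E[X] = (2/3)·(15/2) + (2/9)·(21/2) + (1/9)·(7/2) = 139/18.

139/18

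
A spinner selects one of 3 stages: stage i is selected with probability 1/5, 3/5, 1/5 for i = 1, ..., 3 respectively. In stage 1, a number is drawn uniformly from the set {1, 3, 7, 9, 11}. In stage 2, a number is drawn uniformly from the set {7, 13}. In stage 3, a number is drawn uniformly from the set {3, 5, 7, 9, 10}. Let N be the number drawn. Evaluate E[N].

43/5

E[N | stage 1] = (1+3+7+9+11)/5 = 31/5.
E[N | stage 2] = (7+13)/2 = 10.
E[N | stage 3] = (3+5+7+9+10)/5 = 34/5.
E[N] = (1/5)·(31/5) + (3/5)·(10) + (1/5)·(34/5) = 43/5.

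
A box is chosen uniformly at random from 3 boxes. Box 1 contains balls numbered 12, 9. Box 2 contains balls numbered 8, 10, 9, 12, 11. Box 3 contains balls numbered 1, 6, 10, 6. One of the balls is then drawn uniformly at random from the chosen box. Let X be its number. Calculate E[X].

35/4

E[X | box 1] = (12+9)/2 = 21/2.
E[X | box 2] = (8+10+9+12+11)/5 = 10.
E[X | box 3] = (1+6+10+6)/4 = 23/4.
By the law of total expectation,
E[X] = (1/3)·(21/2) + (1/3)·(10) + (1/3)·(23/4) = 35/4.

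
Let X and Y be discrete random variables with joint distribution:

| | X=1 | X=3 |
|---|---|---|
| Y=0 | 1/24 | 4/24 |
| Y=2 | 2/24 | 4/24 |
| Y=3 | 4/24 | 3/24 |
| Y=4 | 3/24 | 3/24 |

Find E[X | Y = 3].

13/7

P(Y = 3) = 7/24.
Σ X·P over the event = 1·(4/24) + 3·(3/24) = 13/24.
E[X | Y = 3] = (13/24) / (7/24) = 13/7.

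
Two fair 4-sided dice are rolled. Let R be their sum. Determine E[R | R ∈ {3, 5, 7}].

5

P(R ∈ {3, 5, 7}) = 1/2.
Σ over the event: 3·1/8 + 5·1/4 + 7·1/8 = 5/2.
E[R | R ∈ {3, 5, 7}] = (5/2) / (1/2) = 5.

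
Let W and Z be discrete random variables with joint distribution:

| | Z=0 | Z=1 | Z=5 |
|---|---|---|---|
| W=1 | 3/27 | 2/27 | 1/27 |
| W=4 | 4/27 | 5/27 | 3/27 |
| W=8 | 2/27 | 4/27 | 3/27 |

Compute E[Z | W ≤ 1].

P(W ≤ 1) = 2/9.
Σ Z·P over the event = 0·(3/27) + 1·(2/27) + 5·(1/27) = 7/27.
E[Z | W ≤ 1] = (7/27) / (2/9) = 7/6.

7/6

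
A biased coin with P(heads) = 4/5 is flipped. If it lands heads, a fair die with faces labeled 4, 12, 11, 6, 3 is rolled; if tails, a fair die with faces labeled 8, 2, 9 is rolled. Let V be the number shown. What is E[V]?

527/75

E[V | heads] = (4+12+11+6+3)/5 = 36/5.
E[V | tails] = (8+2+9)/3 = 19/3.
By the law of total expectation,
E[V] = (4/5)·(36/5) + (1/5)·(19/3) = 527/75.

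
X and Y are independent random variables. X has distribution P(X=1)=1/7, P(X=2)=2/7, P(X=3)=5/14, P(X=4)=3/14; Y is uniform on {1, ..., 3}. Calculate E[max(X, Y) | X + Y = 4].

P(X + Y = 4) = 11/42.
Summing max(X,Y)·P(x,y) over outcomes with X + Y = 4 gives 29/42.
E[max(X, Y) | X + Y = 4] = (29/42) / (11/42) = 29/11.

29/11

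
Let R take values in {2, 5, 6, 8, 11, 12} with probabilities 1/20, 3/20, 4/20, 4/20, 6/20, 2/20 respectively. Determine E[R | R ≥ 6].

73/8

P(R ≥ 6) = 4/5.
Σ over the event: 6·1/5 + 8·1/5 + 11·3/10 + 12·1/10 = 73/10.
E[R | R ≥ 6] = (73/10) / (4/5) = 73/8.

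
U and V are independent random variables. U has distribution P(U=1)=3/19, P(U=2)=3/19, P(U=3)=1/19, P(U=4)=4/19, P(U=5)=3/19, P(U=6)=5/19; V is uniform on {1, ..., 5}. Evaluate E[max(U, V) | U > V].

P(U > V) = 54/95.
Summing max(U,V)·P(x,y) over outcomes with U > V gives 54/19.
E[max(U, V) | U > V] = (54/19) / (54/95) = 5.

5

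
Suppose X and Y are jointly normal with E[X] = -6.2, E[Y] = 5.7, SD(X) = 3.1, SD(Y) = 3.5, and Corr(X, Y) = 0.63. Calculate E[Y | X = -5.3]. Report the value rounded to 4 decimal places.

6.3402

The regression of Y on X has slope ρ·σ_Y/σ_X and passes through (μ_X, μ_Y).
E[Y | X=-5.3] = 5.7 + (0.63)·(3.5/3.1)·(-5.3 − (-6.2)) = 5.7 + (0.71129)·(0.9) = 6.3402.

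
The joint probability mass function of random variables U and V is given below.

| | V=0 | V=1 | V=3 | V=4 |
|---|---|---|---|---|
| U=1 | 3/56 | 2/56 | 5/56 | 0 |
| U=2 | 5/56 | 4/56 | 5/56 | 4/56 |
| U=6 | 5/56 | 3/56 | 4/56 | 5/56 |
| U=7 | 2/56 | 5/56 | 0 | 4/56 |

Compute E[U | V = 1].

9/2

P(V = 1) = 1/4.
Summing U·P(U=x,V=y) over the conditioning event gives 9/8.
E[U | V = 1] = (9/8) / (1/4) = 9/2.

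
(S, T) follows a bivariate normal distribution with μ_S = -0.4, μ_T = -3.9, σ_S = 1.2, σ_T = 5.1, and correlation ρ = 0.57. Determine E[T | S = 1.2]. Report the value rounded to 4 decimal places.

The regression of T on S has slope ρ·σ_T/σ_S and passes through (μ_S, μ_T).
E[T | S=1.2] = -3.9 + (0.57)·(5.1/1.2)·(1.2 − (-0.4)) = -3.9 + (2.4225)·(1.6) = -0.0240.

-0.0240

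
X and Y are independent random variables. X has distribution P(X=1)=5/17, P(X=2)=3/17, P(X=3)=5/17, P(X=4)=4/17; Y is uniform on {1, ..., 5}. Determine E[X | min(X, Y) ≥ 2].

P(min(X, Y) ≥ 2) = 48/85.
Summing X·P(x,y) over outcomes with min(X, Y) ≥ 2 gives 148/85.
E[X | min(X, Y) ≥ 2] = (148/85) / (48/85) = 37/12.

37/12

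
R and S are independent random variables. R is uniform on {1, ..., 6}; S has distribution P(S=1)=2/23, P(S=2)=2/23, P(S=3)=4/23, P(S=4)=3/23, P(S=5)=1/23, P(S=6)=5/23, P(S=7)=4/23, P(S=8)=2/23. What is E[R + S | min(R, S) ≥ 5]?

145/12

P(min(R, S) ≥ 5) = 4/23.
Summing (R+S)·P(x,y) over outcomes with min(R, S) ≥ 5 gives 145/69.
E[R + S | min(R, S) ≥ 5] = (145/69) / (4/23) = 145/12.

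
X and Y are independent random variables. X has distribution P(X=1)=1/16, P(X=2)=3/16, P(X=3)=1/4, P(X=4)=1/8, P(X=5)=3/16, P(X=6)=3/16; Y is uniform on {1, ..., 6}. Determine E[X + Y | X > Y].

153/22

P(X > Y) = 11/24.
Summing (X+Y)·P(x,y) over outcomes with X > Y gives 51/16.
E[X + Y | X > Y] = (51/16) / (11/24) = 153/22.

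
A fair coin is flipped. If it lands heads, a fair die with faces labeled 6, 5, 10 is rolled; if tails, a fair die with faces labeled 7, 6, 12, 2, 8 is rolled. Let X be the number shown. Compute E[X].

E[X | heads] = (6+5+10)/3 = 7.
E[X | tails] = (7+6+12+2+8)/5 = 7.
By the law of total expectation,
E[X] = (1/2)·(7) + (1/2)·(7) = 7.

7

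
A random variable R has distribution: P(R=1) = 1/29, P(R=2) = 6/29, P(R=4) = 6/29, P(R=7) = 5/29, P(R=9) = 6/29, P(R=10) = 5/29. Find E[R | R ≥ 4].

P(R ≥ 4) = 22/29.
Σ over the event: 4·6/29 + 7·5/29 + 9·6/29 + 10·5/29 = 163/29.
E[R | R ≥ 4] = (163/29) / (22/29) = 163/22.

163/22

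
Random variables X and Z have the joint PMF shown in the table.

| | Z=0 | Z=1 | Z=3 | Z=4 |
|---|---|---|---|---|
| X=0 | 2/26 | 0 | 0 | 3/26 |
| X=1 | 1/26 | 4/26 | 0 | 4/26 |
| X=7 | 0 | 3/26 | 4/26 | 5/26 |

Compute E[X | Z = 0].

1/3

P(Z = 0) = 3/26.
Σ X·P over the event = 0·(2/26) + 1·(1/26) = 1/26.
E[X | Z = 0] = (1/26) / (3/26) = 1/3.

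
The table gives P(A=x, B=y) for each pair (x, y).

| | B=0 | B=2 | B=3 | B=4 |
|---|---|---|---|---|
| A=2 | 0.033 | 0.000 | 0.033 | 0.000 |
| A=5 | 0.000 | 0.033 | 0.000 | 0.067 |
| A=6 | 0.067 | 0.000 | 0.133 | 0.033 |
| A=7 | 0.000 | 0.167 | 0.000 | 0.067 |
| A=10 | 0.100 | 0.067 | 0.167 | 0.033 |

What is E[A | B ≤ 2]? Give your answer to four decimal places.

7.4347

P(B ≤ 2) = 0.467.
Σ A·P over the event = 2·(0.033) + 5·(0.033) + 6·(0.067) + 7·(0.167) + 10·(0.100) + 10·(0.067) = 3.472.
E[A | B ≤ 2] = (3.472) / (0.467) = 7.4347.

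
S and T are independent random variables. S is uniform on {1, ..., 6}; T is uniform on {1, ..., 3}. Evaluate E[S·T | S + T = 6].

22/3

Outcomes with S + T = 6: (3,3), (4,2), (5,1), each with probability 1/18.
E[S·T | S + T = 6] = (9 + 8 + 5) / 3 = 22/3.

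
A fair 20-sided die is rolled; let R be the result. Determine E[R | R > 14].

Given R > 14, R is equally likely to be any of {15, 16, 17, 18, 19, 20}.
E[R | R > 14] = (15 + 16 + 17 + 18 + 19 + 20) / 6 = 35/2.

35/2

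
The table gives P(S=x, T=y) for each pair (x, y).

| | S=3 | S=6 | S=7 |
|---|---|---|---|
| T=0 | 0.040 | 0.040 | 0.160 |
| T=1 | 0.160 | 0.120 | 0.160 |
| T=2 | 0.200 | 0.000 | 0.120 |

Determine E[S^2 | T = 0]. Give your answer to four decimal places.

40.1667

P(T = 0) = 0.240.
Σ S^2·P over the event = 9·(0.040) + 36·(0.040) + 49·(0.160) = 9.640.
E[S^2 | T = 0] = (9.640) / (0.240) = 40.1667.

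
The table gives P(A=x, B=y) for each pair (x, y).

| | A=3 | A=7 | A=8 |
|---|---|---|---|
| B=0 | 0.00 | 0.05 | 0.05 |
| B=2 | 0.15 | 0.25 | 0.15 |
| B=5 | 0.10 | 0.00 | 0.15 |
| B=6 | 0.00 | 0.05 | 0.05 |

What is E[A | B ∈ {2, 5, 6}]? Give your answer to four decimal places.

6.2778

P(B ∈ {2, 5, 6}) = 0.90.
Σ A·P over the event = 3·(0.15) + 3·(0.10) + 7·(0.25) + 7·(0.05) + 8·(0.15) + 8·(0.15) + 8·(0.05) = 5.65.
E[A | B ∈ {2, 5, 6}] = (5.65) / (0.90) = 6.2778.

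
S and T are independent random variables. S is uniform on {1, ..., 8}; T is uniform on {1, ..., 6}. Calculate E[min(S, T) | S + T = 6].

Outcomes with S + T = 6: (1,5), (2,4), (3,3), (4,2), (5,1), each with probability 1/48.
E[min(S, T) | S + T = 6] = (1 + 2 + 3 + 2 + 1) / 5 = 9/5.

9/5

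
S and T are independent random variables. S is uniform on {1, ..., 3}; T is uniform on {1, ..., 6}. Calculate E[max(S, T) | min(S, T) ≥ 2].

41/10

Outcomes with min(S, T) ≥ 2: (2,2), (2,3), (2,4), (2,5), (2,6), (3,2), (3,3), (3,4), (3,5), (3,6), each with probability 1/18.
E[max(S, T) | min(S, T) ≥ 2] = (2 + 3 + 4 + 5 + 6 + 3 + 3 + 4 + 5 + 6) / 10 = 41/10.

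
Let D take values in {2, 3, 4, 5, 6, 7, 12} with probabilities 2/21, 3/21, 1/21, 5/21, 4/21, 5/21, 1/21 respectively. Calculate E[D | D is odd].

P(D is odd) = 13/21.
Σ over the event: 3·1/7 + 5·5/21 + 7·5/21 = 23/7.
E[D | D is odd] = (23/7) / (13/21) = 69/13.

69/13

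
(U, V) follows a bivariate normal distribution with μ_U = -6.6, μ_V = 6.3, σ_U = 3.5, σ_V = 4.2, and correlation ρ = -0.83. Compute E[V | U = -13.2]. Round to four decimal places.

E[V | U=x] = μ_V + ρ(σ_V/σ_U)(x − μ_U) for jointly normal variables.
E[V | U=-13.2] = 6.3 + (-0.83)·(4.2/3.5)·(-13.2 − (-6.6)) = 6.3 + (-0.996)·(-6.6) = 12.8736.

12.8736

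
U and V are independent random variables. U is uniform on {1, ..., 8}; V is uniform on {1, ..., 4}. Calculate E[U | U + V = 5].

Outcomes with U + V = 5: (1,4), (2,3), (3,2), (4,1), each with probability 1/32.
E[U | U + V = 5] = (1 + 2 + 3 + 4) / 4 = 5/2.

5/2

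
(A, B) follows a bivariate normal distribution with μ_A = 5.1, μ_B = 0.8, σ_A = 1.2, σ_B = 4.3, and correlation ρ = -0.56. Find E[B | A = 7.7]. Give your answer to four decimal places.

E[B | A=x] = μ_B + ρ(σ_B/σ_A)(x − μ_A) for jointly normal variables.
E[B | A=7.7] = 0.8 + (-0.56)·(4.3/1.2)·(7.7 − (5.1)) = 0.8 + (-2.00667)·(2.6) = -4.4173.

-4.4173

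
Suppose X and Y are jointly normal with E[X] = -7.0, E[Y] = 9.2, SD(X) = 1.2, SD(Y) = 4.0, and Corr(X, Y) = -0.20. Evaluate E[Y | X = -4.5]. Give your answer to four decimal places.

7.5333

For a bivariate normal, E[Y | X=x] = μ_Y + ρ·(σ_Y/σ_X)·(x − μ_X).
E[Y | X=-4.5] = 9.2 + (-0.20)·(4.0/1.2)·(-4.5 − (-7.0)) = 9.2 + (-0.66667)·(2.5) = 7.5333.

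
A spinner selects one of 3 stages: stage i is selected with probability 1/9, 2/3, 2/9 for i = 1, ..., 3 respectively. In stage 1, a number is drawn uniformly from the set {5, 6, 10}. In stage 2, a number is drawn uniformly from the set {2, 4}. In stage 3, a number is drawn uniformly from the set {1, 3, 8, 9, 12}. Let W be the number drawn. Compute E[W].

191/45

E[W | stage 1] = (5+6+10)/3 = 7.
E[W | stage 2] = (2+4)/2 = 3.
E[W | stage 3] = (1+3+8+9+12)/5 = 33/5.
E[W] = (1/9)·(7) + (2/3)·(3) + (2/9)·(33/5) = 191/45.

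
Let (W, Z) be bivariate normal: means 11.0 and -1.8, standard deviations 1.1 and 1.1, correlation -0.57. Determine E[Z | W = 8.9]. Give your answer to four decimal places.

E[Z | W=x] = μ_Z + ρ(σ_Z/σ_W)(x − μ_W) for jointly normal variables.
E[Z | W=8.9] = -1.8 + (-0.57)·(1.1/1.1)·(8.9 − (11.0)) = -1.8 + (-0.57)·(-2.1) = -0.6030.

-0.6030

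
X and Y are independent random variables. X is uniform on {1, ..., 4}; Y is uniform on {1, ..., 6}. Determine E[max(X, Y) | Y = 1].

P(Y = 1) = 1/6.
Summing max(X,Y)·P(x,y) over outcomes with Y = 1 gives 5/12.
E[max(X, Y) | Y = 1] = (5/12) / (1/6) = 5/2.

5/2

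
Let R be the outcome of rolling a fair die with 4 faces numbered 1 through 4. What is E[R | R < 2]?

1

Given R < 2, R is equally likely to be any of {1}.
E[R | R < 2] = (1) / 1 = 1.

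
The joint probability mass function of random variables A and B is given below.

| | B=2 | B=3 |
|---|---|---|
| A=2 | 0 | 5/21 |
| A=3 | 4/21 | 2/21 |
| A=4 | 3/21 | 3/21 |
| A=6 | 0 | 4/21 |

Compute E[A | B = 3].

P(B = 3) = 2/3.
Summing A·P(A=x,B=y) over the conditioning event gives 52/21.
E[A | B = 3] = (52/21) / (2/3) = 26/7.

26/7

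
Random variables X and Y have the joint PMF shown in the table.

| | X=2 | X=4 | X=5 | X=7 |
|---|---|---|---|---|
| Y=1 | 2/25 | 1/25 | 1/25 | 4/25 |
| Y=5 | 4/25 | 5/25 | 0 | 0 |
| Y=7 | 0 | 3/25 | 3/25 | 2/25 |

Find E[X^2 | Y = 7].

221/8

P(Y = 7) = 8/25.
Σ X^2·P over the event = 16·(3/25) + 25·(3/25) + 49·(2/25) = 221/25.
E[X^2 | Y = 7] = (221/25) / (8/25) = 221/8.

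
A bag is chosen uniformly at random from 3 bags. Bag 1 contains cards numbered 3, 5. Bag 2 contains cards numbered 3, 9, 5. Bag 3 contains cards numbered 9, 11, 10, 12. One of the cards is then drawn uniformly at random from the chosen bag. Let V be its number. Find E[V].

E[V | bag 1] = (3+5)/2 = 4.
E[V | bag 2] = (3+9+5)/3 = 17/3.
E[V | bag 3] = (9+11+10+12)/4 = 21/2.
By the law of total expectation,
E[V] = (1/3)·(4) + (1/3)·(17/3) + (1/3)·(21/2) = 121/18.

121/18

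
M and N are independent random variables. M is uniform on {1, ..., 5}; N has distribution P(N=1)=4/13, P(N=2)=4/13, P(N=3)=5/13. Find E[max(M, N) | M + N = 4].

35/13

P(M + N = 4) = 1/5.
Summing max(M,N)·P(x,y) over outcomes with M + N = 4 gives 7/13.
E[max(M, N) | M + N = 4] = (7/13) / (1/5) = 35/13.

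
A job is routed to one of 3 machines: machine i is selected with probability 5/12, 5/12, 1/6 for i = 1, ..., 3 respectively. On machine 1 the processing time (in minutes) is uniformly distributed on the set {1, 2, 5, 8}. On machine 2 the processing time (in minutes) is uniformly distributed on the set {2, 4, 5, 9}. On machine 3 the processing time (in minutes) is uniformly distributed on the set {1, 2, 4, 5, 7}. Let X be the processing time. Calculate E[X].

263/60

E[X | machine 1] = (1+2+5+8)/4 = 4.
E[X | machine 2] = (2+4+5+9)/4 = 5.
E[X | machine 3] = (1+2+4+5+7)/5 = 19/5.
By the law of total expectation,
E[X] = (5/12)·(4) + (5/12)·(5) + (1/6)·(19/5) = 263/60.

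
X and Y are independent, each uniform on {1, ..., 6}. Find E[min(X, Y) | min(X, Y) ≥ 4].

41/9

P(min(X, Y) ≥ 4) = 1/4.
Summing min(X,Y)·P(x,y) over outcomes with min(X, Y) ≥ 4 gives 41/36.
E[min(X, Y) | min(X, Y) ≥ 4] = (41/36) / (1/4) = 41/9.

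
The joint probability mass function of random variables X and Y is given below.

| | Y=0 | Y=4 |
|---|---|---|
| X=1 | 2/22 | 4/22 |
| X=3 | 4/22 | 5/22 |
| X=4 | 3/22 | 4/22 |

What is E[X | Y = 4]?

35/13

P(Y = 4) = 13/22.
Σ X·P over the event = 1·(4/22) + 3·(5/22) + 4·(4/22) = 35/22.
E[X | Y = 4] = (35/22) / (13/22) = 35/13.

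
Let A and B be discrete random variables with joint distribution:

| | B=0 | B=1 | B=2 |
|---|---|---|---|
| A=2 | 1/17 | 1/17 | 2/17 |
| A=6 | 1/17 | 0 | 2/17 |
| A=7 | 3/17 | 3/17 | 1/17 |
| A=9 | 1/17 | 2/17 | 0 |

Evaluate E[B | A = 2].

5/4

P(A = 2) = 4/17.
Σ B·P over the event = 0·(1/17) + 1·(1/17) + 2·(2/17) = 5/17.
E[B | A = 2] = (5/17) / (4/17) = 5/4.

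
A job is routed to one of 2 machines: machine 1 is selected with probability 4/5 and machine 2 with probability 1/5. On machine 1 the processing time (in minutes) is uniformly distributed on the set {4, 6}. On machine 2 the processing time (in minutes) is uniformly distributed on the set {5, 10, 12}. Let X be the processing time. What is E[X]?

E[X | machine 1] = (4+6)/2 = 5.
E[X | machine 2] = (5+10+12)/3 = 9.
By the law of total expectation,
E[X] = (4/5)·(5) + (1/5)·(9) = 29/5.

29/5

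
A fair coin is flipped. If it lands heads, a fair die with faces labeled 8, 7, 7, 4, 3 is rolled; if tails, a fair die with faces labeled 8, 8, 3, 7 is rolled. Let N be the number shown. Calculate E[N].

123/20

E[N | heads] = (8+7+7+4+3)/5 = 29/5.
E[N | tails] = (8+8+3+7)/4 = 13/2.
By the law of total expectation,
E[N] = (1/2)·(29/5) + (1/2)·(13/2) = 123/20.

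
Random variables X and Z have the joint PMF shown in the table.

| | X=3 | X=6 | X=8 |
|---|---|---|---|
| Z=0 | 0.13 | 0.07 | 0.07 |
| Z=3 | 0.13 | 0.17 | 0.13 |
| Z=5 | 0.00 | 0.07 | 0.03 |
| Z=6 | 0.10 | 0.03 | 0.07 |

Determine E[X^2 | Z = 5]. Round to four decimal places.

44.4000

P(Z = 5) = 0.10.
Σ X^2·P over the event = 36·(0.07) + 64·(0.03) = 4.44.
E[X^2 | Z = 5] = (4.44) / (0.10) = 44.4000.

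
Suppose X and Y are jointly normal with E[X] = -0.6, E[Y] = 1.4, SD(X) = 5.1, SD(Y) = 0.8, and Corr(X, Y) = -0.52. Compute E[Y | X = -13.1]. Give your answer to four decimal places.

The regression of Y on X has slope ρ·σ_Y/σ_X and passes through (μ_X, μ_Y).
E[Y | X=-13.1] = 1.4 + (-0.52)·(0.8/5.1)·(-13.1 − (-0.6)) = 1.4 + (-0.081569)·(-12.5) = 2.4196.

2.4196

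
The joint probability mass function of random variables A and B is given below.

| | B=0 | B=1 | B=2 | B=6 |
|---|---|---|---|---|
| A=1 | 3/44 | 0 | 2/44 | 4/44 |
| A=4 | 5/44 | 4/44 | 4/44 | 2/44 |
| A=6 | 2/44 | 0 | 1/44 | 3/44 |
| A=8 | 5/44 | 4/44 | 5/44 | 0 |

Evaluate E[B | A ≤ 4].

P(A ≤ 4) = 6/11.
Σ B·P over the event = 0·(3/44) + 2·(2/44) + 6·(4/44) + 0·(5/44) + 1·(4/44) + 2·(4/44) + 6·(2/44) = 13/11.
E[B | A ≤ 4] = (13/11) / (6/11) = 13/6.

13/6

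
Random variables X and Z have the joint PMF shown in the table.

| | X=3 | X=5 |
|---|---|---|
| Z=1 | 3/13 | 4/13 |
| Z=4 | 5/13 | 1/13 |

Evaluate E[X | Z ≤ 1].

29/7

P(Z ≤ 1) = 7/13.
Σ X·P over the event = 3·(3/13) + 5·(4/13) = 29/13.
E[X | Z ≤ 1] = (29/13) / (7/13) = 29/7.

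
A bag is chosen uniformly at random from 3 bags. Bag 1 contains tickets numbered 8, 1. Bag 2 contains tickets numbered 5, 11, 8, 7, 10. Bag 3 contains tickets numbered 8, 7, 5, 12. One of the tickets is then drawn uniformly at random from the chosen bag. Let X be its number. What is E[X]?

69/10

E[X | bag 1] = (8+1)/2 = 9/2.
E[X | bag 2] = (5+11+8+7+10)/5 = 41/5.
E[X | bag 3] = (8+7+5+12)/4 = 8.
By the law of total expectation,
E[X] = (1/3)·(9/2) + (1/3)·(41/5) + (1/3)·(8) = 69/10.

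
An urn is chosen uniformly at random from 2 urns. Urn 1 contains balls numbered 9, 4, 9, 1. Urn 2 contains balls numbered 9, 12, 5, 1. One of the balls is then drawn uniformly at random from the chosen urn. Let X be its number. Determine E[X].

25/4

E[X | urn 1] = (9+4+9+1)/4 = 23/4.
E[X | urn 2] = (9+12+5+1)/4 = 27/4.
E[X] = (1/2)·(23/4) + (1/2)·(27/4) = 25/4.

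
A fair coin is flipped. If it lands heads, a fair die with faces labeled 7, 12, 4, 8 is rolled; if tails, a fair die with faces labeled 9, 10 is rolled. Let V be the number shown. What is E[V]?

E[V | heads] = (7+12+4+8)/4 = 31/4.
E[V | tails] = (9+10)/2 = 19/2.
E[V] = (1/2)·(31/4) + (1/2)·(19/2) = 69/8.

69/8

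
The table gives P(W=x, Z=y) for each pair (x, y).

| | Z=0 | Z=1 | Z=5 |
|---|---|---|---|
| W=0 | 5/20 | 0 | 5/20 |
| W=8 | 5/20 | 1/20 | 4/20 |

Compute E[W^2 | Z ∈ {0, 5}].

P(Z ∈ {0, 5}) = 19/20.
Σ W^2·P over the event = 0·(5/20) + 0·(5/20) + 64·(5/20) + 64·(4/20) = 144/5.
E[W^2 | Z ∈ {0, 5}] = (144/5) / (19/20) = 576/19.

576/19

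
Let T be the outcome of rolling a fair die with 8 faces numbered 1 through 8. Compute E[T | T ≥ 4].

6

Given T ≥ 4, T is equally likely to be any of {4, 5, 6, 7, 8}.
E[T | T ≥ 4] = (4 + 5 + 6 + 7 + 8) / 5 = 6.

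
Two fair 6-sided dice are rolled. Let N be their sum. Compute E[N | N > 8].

P(N > 8) = 5/18.
Σ over the event: 9·1/9 + 10·1/12 + 11·1/18 + 12·1/36 = 25/9.
E[N | N > 8] = (25/9) / (5/18) = 10.

10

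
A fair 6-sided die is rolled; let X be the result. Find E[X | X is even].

Given X is even, X is equally likely to be any of {2, 4, 6}.
E[X | X is even] = (2 + 4 + 6) / 3 = 4.

4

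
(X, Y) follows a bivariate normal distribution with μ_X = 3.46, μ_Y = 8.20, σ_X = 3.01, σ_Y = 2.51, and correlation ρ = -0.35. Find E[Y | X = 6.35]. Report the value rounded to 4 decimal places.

7.3565

For a bivariate normal, E[Y | X=x] = μ_Y + ρ·(σ_Y/σ_X)·(x − μ_X).
E[Y | X=6.35] = 8.20 + (-0.35)·(2.51/3.01)·(6.35 − (3.46)) = 8.20 + (-0.29186)·(2.89) = 7.3565.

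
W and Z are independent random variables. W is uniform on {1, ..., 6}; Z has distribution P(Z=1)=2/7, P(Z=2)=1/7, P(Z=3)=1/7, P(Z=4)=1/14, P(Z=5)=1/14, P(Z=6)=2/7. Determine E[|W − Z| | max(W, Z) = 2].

3/4

P(max(W, Z) = 2) = 2/21.
Summing |W−Z|·P(x,y) over outcomes with max(W, Z) = 2 gives 1/14.
E[|W − Z| | max(W, Z) = 2] = (1/14) / (2/21) = 3/4.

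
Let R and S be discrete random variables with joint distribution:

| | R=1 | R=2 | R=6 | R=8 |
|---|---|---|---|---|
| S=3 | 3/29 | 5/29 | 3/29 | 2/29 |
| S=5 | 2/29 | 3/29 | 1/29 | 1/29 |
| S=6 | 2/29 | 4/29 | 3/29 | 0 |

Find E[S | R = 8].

11/3

P(R = 8) = 3/29.
Σ S·P over the event = 3·(2/29) + 5·(1/29) = 11/29.
E[S | R = 8] = (11/29) / (3/29) = 11/3.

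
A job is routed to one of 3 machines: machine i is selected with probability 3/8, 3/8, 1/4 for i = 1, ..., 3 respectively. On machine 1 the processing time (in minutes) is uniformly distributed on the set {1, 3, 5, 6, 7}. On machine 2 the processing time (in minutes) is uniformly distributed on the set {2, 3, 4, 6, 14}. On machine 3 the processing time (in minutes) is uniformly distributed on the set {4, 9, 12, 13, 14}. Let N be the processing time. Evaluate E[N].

E[N | machine 1] = (1+3+5+6+7)/5 = 22/5.
E[N | machine 2] = (2+3+4+6+14)/5 = 29/5.
E[N | machine 3] = (4+9+12+13+14)/5 = 52/5.
E[N] = (3/8)·(22/5) + (3/8)·(29/5) + (1/4)·(52/5) = 257/40.

257/40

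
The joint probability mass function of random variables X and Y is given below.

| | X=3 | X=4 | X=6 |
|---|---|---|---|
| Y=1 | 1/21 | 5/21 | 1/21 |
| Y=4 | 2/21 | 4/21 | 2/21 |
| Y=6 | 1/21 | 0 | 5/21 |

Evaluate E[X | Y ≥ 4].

67/14

P(Y ≥ 4) = 2/3.
Σ X·P over the event = 3·(2/21) + 3·(1/21) + 4·(4/21) + 6·(2/21) + 6·(5/21) = 67/21.
E[X | Y ≥ 4] = (67/21) / (2/3) = 67/14.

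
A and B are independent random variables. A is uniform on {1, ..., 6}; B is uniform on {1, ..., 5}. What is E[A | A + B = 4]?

P(A + B = 4) = 1/10.
Summing A·P(x,y) over outcomes with A + B = 4 gives 1/5.
E[A | A + B = 4] = (1/5) / (1/10) = 2.

2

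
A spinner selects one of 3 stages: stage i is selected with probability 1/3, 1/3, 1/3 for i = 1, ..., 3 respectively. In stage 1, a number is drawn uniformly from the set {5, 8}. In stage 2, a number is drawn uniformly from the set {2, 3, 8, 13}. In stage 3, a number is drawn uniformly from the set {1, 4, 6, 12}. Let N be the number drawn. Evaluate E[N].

E[N | stage 1] = (5+8)/2 = 13/2.
E[N | stage 2] = (2+3+8+13)/4 = 13/2.
E[N | stage 3] = (1+4+6+12)/4 = 23/4.
E[N] = (1/3)·(13/2) + (1/3)·(13/2) + (1/3)·(23/4) = 25/4.

25/4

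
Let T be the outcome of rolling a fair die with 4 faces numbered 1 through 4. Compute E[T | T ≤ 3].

2

Given T ≤ 3, T is equally likely to be any of {1, 2, 3}.
E[T | T ≤ 3] = (1 + 2 + 3) / 3 = 2.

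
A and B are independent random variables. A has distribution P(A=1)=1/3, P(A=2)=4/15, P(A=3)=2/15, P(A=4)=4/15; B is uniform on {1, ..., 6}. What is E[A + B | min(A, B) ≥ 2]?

7

P(min(A, B) ≥ 2) = 5/9.
Summing (A+B)·P(x,y) over outcomes with min(A, B) ≥ 2 gives 35/9.
E[A + B | min(A, B) ≥ 2] = (35/9) / (5/9) = 7.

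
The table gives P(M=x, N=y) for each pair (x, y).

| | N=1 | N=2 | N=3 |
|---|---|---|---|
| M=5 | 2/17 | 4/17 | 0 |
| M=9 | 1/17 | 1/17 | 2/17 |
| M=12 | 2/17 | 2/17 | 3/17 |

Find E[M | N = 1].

43/5

P(N = 1) = 5/17.
Σ M·P over the event = 5·(2/17) + 9·(1/17) + 12·(2/17) = 43/17.
E[M | N = 1] = (43/17) / (5/17) = 43/5.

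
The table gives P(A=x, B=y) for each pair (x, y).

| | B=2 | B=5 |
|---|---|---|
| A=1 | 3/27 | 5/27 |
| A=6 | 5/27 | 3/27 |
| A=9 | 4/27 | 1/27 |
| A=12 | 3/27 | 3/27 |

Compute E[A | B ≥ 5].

P(B ≥ 5) = 4/9.
Σ A·P over the event = 1·(5/27) + 6·(3/27) + 9·(1/27) + 12·(3/27) = 68/27.
E[A | B ≥ 5] = (68/27) / (4/9) = 17/3.

17/3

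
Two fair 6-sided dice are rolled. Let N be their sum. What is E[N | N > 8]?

P(N > 8) = 5/18.
Σ over the event: 9·1/9 + 10·1/12 + 11·1/18 + 12·1/36 = 25/9.
E[N | N > 8] = (25/9) / (5/18) = 10.

10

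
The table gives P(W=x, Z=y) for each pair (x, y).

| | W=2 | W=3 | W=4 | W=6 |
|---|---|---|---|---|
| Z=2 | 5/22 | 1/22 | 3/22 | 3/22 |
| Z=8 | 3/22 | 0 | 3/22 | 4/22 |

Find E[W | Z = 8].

21/5

P(Z = 8) = 5/11.
Σ W·P over the event = 2·(3/22) + 4·(3/22) + 6·(4/22) = 21/11.
E[W | Z = 8] = (21/11) / (5/11) = 21/5.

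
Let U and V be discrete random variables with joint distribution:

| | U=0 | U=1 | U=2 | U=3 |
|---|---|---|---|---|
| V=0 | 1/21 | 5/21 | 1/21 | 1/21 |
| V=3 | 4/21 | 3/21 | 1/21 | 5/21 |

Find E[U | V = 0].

5/4

P(V = 0) = 8/21.
Σ U·P over the event = 0·(1/21) + 1·(5/21) + 2·(1/21) + 3·(1/21) = 10/21.
E[U | V = 0] = (10/21) / (8/21) = 5/4.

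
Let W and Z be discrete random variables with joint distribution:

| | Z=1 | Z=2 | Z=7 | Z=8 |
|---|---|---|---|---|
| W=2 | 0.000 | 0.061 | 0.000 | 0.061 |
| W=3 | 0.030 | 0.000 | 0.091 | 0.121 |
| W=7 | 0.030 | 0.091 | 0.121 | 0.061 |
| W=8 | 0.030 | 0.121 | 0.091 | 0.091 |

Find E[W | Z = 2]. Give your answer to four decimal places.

6.3260

P(Z = 2) = 0.273.
Σ W·P over the event = 2·(0.061) + 7·(0.091) + 8·(0.121) = 1.727.
E[W | Z = 2] = (1.727) / (0.273) = 6.3260.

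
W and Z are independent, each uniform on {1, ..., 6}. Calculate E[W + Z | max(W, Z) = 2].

Outcomes with max(W, Z) = 2: (1,2), (2,1), (2,2), each with probability 1/36.
E[W + Z | max(W, Z) = 2] = (3 + 3 + 4) / 3 = 10/3.

10/3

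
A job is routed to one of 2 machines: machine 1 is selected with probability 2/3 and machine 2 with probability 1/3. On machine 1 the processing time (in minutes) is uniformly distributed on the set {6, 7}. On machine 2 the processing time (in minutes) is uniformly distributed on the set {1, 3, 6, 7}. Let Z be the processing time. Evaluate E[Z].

E[Z | machine 1] = (6+7)/2 = 13/2.
E[Z | machine 2] = (1+3+6+7)/4 = 17/4.
By the law of total expectation,
E[Z] = (2/3)·(13/2) + (1/3)·(17/4) = 23/4.

23/4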